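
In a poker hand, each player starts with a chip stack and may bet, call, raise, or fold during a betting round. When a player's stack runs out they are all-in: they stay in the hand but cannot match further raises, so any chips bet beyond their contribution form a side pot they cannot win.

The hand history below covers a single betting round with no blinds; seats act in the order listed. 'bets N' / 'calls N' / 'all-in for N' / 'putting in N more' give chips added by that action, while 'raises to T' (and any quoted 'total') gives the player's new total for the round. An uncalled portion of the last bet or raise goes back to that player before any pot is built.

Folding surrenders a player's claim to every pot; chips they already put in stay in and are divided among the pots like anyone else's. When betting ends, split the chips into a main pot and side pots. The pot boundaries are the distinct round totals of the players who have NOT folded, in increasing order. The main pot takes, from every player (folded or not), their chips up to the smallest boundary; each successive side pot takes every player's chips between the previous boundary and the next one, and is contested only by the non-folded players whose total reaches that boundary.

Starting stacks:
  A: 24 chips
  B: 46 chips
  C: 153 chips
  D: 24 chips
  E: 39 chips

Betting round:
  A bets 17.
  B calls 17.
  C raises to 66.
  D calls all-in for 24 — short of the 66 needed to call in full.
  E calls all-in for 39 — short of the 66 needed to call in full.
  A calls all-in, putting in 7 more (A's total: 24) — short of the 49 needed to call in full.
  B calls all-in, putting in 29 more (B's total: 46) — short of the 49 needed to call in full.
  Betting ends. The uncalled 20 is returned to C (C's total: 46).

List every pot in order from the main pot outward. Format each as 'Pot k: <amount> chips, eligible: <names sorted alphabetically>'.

Pot 1: 120 chips, eligible: A, B, C, D, E
Pot 2: 45 chips, eligible: B, C, E
Pot 3: 14 chips, eligible: B, C

Derivation:
Contributions (after 20 returned to C): A=24, B=46, C=46, D=24, E=39
Pot levels (distinct totals of non-folded players): 24, 39, 46
Layer 1-24: 24 each from A, B, C, D, E = 24*5 = 120 chips; eligible A, B, C, D, E
Layer 25-39: 15 each from B, C, E = 15*3 = 45 chips; eligible B, C, E
Layer 40-46: 7 each from B, C = 7*2 = 14 chips; eligible B, C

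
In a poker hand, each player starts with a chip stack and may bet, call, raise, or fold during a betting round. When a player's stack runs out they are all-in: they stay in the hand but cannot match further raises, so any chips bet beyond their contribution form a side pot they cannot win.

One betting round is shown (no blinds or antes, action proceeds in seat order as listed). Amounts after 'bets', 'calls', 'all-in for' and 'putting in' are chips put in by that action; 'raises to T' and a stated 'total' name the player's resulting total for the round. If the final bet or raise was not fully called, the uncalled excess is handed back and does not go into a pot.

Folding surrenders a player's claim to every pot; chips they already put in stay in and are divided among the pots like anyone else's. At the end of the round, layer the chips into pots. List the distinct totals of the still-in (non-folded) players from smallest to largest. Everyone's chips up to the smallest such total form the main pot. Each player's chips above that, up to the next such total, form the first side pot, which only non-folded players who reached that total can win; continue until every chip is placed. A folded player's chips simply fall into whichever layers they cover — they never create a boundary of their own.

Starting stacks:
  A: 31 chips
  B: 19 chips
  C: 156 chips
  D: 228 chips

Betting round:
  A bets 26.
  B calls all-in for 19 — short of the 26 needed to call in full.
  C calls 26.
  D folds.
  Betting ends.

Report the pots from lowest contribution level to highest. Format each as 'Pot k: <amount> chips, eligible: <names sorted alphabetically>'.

Contributions: A=26, B=19, C=26
Folded: D
Pot levels (distinct totals of non-folded players): 19, 26
Layer 1-19: 19 each from A, B, C = 19*3 = 57 chips; eligible A, B, C
Layer 20-26: 7 each from A, C = 7*2 = 14 chips; eligible A, C

Pot 1: 57 chips, eligible: A, B, C
Pot 2: 14 chips, eligible: A, C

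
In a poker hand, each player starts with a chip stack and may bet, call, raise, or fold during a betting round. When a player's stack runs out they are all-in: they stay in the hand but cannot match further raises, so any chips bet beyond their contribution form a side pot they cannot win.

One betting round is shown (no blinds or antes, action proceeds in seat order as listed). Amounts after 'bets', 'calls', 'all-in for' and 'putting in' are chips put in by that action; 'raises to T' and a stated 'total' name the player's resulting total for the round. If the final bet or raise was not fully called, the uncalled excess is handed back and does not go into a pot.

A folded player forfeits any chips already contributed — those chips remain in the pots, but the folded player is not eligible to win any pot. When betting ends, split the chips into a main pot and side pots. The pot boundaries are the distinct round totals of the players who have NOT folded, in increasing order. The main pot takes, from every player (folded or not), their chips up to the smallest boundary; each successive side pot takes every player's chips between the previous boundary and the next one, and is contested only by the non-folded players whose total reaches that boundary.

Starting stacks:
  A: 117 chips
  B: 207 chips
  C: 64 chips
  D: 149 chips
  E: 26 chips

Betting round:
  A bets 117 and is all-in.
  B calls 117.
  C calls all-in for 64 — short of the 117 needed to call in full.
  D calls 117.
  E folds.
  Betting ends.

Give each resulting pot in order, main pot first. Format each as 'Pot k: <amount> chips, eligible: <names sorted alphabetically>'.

Contributions: A=117, B=117, C=64, D=117
Folded: E
Pot levels (distinct totals of non-folded players): 64, 117
Layer 1-64: 64 each from A, B, C, D = 64*4 = 256 chips; eligible A, B, C, D
Layer 65-117: 53 each from A, B, D = 53*3 = 159 chips; eligible A, B, D

Pot 1: 256 chips, eligible: A, B, C, D
Pot 2: 159 chips, eligible: A, B, D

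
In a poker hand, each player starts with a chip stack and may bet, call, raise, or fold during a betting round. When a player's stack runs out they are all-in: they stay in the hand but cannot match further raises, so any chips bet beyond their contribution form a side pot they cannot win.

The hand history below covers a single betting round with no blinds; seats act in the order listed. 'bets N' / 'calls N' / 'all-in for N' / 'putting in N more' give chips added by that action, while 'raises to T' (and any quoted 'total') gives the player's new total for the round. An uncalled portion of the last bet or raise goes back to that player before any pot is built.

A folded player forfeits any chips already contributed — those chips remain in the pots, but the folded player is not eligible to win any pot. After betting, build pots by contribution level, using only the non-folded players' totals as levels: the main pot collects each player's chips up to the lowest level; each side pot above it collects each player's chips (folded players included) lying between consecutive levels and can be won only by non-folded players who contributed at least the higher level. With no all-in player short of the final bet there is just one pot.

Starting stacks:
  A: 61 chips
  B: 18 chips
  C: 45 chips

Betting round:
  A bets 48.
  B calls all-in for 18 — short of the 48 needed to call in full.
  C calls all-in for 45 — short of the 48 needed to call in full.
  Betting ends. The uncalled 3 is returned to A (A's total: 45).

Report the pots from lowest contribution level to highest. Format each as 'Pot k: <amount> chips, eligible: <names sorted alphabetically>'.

Pot 1: 54 chips, eligible: A, B, C
Pot 2: 54 chips, eligible: A, C

Derivation:
Contributions (after 3 returned to A): A=45, B=18, C=45
Pot levels (distinct totals of non-folded players): 18, 45
Layer 1-18: 18 each from A, B, C = 18*3 = 54 chips; eligible A, B, C
Layer 19-45: 27 each from A, C = 27*2 = 54 chips; eligible A, C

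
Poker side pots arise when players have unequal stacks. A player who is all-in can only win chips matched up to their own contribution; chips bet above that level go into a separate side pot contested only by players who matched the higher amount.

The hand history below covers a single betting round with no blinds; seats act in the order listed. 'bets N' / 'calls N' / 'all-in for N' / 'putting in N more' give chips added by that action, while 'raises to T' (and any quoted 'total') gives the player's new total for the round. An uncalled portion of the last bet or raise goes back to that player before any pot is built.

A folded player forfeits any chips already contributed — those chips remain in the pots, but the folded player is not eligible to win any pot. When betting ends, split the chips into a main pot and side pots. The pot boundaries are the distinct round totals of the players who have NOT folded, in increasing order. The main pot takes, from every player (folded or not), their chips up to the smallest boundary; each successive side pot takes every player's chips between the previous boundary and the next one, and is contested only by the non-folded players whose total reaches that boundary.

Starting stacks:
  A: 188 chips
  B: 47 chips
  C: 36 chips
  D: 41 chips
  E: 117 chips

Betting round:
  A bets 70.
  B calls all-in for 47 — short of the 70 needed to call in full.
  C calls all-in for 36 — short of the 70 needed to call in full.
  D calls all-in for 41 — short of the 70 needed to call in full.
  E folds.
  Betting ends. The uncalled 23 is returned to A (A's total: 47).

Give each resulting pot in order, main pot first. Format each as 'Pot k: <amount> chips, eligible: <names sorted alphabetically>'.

Contributions (after 23 returned to A): A=47, B=47, C=36, D=41
Folded: E
Pot levels (distinct totals of non-folded players): 36, 41, 47
Layer 1-36: 36 each from A, B, C, D = 36*4 = 144 chips; eligible A, B, C, D
Layer 37-41: 5 each from A, B, D = 5*3 = 15 chips; eligible A, B, D
Layer 42-47: 6 each from A, B = 6*2 = 12 chips; eligible A, B

Pot 1: 144 chips, eligible: A, B, C, D
Pot 2: 15 chips, eligible: A, B, D
Pot 3: 12 chips, eligible: A, B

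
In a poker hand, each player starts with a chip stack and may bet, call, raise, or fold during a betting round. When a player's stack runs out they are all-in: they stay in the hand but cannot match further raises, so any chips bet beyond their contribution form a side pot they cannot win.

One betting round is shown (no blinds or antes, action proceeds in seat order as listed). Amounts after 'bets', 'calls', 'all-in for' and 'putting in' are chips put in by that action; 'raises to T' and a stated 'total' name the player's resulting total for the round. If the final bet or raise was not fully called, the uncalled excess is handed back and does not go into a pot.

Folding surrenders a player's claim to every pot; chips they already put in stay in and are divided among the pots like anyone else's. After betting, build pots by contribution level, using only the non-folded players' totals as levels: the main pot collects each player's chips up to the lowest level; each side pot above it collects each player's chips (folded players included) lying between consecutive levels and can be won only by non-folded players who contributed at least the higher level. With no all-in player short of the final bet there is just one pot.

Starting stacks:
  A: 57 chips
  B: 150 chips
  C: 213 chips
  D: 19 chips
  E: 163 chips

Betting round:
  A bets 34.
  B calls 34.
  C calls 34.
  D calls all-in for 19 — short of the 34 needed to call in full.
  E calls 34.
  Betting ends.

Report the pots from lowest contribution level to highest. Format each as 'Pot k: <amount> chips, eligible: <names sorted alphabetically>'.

Pot 1: 95 chips, eligible: A, B, C, D, E
Pot 2: 60 chips, eligible: A, B, C, E

Derivation:
Contributions: A=34, B=34, C=34, D=19, E=34
Pot levels (distinct totals of non-folded players): 19, 34
Layer 1-19: 19 each from A, B, C, D, E = 19*5 = 95 chips; eligible A, B, C, D, E
Layer 20-34: 15 each from A, B, C, E = 15*4 = 60 chips; eligible A, B, C, E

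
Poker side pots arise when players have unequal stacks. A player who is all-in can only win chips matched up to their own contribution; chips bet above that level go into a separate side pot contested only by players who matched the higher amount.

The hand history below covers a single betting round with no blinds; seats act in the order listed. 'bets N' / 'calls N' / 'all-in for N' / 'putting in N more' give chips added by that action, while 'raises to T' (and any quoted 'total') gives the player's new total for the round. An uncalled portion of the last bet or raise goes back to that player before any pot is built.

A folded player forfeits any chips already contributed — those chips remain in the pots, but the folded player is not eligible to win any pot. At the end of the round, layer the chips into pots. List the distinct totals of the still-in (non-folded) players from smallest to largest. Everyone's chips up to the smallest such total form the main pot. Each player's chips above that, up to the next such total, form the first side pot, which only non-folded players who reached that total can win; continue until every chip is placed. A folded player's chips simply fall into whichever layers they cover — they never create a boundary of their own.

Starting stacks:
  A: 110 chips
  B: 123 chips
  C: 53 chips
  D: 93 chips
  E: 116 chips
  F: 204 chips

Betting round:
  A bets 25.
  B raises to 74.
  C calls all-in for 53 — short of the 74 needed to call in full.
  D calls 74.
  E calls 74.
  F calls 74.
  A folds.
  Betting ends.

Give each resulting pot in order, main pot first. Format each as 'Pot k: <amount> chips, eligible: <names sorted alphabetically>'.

Pot 1: 290 chips, eligible: B, C, D, E, F
Pot 2: 84 chips, eligible: B, D, E, F

Derivation:
Contributions: A=25, B=74, C=53, D=74, E=74, F=74
Folded: A
Pot levels (distinct totals of non-folded players): 53, 74
Layer 1-53: A 25 + B 53 + C 53 + D 53 + E 53 + F 53 = 290 chips; eligible B, C, D, E, F
Layer 54-74: 21 each from B, D, E, F = 21*4 = 84 chips; eligible B, D, E, F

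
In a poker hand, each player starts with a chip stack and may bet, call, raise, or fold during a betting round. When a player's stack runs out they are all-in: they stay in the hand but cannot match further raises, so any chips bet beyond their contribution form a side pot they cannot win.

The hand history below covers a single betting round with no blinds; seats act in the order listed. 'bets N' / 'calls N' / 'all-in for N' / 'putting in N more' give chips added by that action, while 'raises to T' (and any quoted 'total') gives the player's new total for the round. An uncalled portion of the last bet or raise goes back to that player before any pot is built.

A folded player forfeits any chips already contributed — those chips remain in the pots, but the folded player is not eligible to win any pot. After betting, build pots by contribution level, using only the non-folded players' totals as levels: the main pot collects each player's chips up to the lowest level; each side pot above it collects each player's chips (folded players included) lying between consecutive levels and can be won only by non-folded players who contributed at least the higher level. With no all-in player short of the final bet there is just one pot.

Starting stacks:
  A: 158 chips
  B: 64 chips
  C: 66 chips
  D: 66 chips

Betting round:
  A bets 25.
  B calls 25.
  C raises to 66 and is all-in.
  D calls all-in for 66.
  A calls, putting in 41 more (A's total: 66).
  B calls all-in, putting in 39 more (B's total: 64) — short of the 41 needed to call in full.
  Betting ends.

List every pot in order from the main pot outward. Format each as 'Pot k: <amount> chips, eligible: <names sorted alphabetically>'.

Contributions: A=66, B=64, C=66, D=66
Pot levels (distinct totals of non-folded players): 64, 66
Layer 1-64: 64 each from A, B, C, D = 64*4 = 256 chips; eligible A, B, C, D
Layer 65-66: 2 each from A, C, D = 2*3 = 6 chips; eligible A, C, D

Pot 1: 256 chips, eligible: A, B, C, D
Pot 2: 6 chips, eligible: A, C, D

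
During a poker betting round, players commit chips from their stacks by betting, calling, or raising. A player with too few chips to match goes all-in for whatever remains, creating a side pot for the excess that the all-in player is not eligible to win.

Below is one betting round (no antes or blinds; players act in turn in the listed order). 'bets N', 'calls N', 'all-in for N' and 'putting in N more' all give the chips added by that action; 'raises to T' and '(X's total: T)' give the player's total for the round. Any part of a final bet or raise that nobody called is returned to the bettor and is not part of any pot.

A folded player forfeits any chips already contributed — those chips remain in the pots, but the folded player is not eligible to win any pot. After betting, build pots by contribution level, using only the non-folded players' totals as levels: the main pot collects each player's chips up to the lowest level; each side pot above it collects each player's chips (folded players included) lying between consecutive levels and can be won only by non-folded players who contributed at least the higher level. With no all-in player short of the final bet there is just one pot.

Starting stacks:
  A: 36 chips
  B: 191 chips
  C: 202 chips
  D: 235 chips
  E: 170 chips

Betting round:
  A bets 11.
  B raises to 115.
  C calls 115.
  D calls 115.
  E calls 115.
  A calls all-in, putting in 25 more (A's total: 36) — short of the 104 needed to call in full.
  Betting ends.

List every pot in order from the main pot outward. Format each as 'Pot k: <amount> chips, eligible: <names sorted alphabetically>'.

Contributions: A=36, B=115, C=115, D=115, E=115
Pot levels (distinct totals of non-folded players): 36, 115
Layer 1-36: 36 each from A, B, C, D, E = 36*5 = 180 chips; eligible A, B, C, D, E
Layer 37-115: 79 each from B, C, D, E = 79*4 = 316 chips; eligible B, C, D, E

Pot 1: 180 chips, eligible: A, B, C, D, E
Pot 2: 316 chips, eligible: B, C, D, E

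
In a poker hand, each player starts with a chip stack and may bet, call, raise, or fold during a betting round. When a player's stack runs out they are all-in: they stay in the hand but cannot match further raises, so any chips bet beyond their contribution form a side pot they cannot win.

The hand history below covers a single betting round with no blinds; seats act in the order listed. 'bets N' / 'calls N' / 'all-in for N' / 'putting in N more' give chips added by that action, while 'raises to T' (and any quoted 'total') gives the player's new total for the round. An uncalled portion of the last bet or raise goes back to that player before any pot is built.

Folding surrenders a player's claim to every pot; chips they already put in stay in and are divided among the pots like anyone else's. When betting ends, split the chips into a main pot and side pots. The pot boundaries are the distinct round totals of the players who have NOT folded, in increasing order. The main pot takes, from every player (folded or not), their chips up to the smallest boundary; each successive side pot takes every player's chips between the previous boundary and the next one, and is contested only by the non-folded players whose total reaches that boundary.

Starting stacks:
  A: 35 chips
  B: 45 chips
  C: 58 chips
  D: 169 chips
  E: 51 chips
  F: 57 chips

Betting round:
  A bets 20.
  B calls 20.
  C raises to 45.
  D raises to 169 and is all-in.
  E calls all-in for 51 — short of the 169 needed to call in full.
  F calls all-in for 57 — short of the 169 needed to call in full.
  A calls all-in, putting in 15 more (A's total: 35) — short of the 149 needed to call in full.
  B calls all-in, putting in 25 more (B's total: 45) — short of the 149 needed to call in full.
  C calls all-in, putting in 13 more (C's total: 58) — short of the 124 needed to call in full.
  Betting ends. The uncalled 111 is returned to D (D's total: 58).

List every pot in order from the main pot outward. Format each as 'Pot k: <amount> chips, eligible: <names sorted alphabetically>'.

Contributions (after 111 returned to D): A=35, B=45, C=58, D=58, E=51, F=57
Pot levels (distinct totals of non-folded players): 35, 45, 51, 57, 58
Layer 1-35: 35 each from A, B, C, D, E, F = 35*6 = 210 chips; eligible A, B, C, D, E, F
Layer 36-45: 10 each from B, C, D, E, F = 10*5 = 50 chips; eligible B, C, D, E, F
Layer 46-51: 6 each from C, D, E, F = 6*4 = 24 chips; eligible C, D, E, F
Layer 52-57: 6 each from C, D, F = 6*3 = 18 chips; eligible C, D, F
Layer 58-58: 1 each from C, D = 1*2 = 2 chips; eligible C, D

Pot 1: 210 chips, eligible: A, B, C, D, E, F
Pot 2: 50 chips, eligible: B, C, D, E, F
Pot 3: 24 chips, eligible: C, D, E, F
Pot 4: 18 chips, eligible: C, D, F
Pot 5: 2 chips, eligible: C, D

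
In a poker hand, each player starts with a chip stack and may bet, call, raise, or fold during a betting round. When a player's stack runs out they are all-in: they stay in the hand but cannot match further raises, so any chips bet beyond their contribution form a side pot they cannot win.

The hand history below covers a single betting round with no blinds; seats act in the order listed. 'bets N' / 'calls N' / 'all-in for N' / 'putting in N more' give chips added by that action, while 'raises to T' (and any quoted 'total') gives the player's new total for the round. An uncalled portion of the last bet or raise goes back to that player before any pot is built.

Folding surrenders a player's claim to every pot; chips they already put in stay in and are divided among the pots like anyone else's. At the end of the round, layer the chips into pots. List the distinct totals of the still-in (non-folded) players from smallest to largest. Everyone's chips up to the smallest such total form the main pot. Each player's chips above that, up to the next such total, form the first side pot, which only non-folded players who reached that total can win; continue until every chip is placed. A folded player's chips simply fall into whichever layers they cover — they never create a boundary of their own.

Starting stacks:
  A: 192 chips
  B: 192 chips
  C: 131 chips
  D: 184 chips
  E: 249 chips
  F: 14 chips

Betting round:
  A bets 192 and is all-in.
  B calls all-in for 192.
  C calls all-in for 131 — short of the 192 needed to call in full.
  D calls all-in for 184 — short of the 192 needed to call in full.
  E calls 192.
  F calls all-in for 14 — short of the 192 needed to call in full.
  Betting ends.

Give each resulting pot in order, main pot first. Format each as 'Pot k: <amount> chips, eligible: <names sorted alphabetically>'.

Contributions: A=192, B=192, C=131, D=184, E=192, F=14
Pot levels (distinct totals of non-folded players): 14, 131, 184, 192
Layer 1-14: 14 each from A, B, C, D, E, F = 14*6 = 84 chips; eligible A, B, C, D, E, F
Layer 15-131: 117 each from A, B, C, D, E = 117*5 = 585 chips; eligible A, B, C, D, E
Layer 132-184: 53 each from A, B, D, E = 53*4 = 212 chips; eligible A, B, D, E
Layer 185-192: 8 each from A, B, E = 8*3 = 24 chips; eligible A, B, E

Pot 1: 84 chips, eligible: A, B, C, D, E, F
Pot 2: 585 chips, eligible: A, B, C, D, E
Pot 3: 212 chips, eligible: A, B, D, E
Pot 4: 24 chips, eligible: A, B, E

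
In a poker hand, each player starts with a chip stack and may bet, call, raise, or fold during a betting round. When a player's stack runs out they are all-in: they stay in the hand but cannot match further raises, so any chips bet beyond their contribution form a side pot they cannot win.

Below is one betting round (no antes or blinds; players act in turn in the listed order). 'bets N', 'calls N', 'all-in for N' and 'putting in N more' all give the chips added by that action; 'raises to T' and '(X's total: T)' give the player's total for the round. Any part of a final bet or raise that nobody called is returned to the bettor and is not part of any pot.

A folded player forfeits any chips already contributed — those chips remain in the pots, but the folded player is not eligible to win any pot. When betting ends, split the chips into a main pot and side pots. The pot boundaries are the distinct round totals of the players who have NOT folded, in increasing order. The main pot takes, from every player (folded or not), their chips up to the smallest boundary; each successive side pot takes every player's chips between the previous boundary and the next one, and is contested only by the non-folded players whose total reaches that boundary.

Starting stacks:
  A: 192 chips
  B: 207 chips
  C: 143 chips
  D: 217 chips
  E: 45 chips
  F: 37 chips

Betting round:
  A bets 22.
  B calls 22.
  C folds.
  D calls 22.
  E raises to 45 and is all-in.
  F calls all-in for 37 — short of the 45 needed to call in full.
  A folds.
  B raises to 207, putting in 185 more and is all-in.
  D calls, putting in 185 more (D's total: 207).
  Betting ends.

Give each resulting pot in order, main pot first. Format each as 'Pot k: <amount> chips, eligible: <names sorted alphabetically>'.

Contributions: A=22, B=207, D=207, E=45, F=37
Folded: A, C
Pot levels (distinct totals of non-folded players): 37, 45, 207
Layer 1-37: A 22 + B 37 + D 37 + E 37 + F 37 = 170 chips; eligible B, D, E, F
Layer 38-45: 8 each from B, D, E = 8*3 = 24 chips; eligible B, D, E
Layer 46-207: 162 each from B, D = 162*2 = 324 chips; eligible B, D

Pot 1: 170 chips, eligible: B, D, E, F
Pot 2: 24 chips, eligible: B, D, E
Pot 3: 324 chips, eligible: B, D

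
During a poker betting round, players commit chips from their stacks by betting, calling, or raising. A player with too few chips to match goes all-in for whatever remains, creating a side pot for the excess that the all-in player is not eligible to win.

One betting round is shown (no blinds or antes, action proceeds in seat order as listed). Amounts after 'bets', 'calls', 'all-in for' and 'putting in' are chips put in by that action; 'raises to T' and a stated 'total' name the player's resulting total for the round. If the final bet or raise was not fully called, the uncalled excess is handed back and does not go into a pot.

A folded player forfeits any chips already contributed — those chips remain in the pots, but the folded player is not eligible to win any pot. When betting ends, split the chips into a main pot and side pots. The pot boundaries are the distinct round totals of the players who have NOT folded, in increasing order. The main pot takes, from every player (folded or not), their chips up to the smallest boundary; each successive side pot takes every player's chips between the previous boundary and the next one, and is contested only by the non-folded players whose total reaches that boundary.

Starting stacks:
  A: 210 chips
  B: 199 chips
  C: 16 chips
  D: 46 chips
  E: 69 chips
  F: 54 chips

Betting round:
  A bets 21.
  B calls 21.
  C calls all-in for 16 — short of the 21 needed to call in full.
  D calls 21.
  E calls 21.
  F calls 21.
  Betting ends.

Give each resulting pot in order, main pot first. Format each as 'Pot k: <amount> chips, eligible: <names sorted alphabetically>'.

Contributions: A=21, B=21, C=16, D=21, E=21, F=21
Pot levels (distinct totals of non-folded players): 16, 21
Layer 1-16: 16 each from A, B, C, D, E, F = 16*6 = 96 chips; eligible A, B, C, D, E, F
Layer 17-21: 5 each from A, B, D, E, F = 5*5 = 25 chips; eligible A, B, D, E, F

Pot 1: 96 chips, eligible: A, B, C, D, E, F
Pot 2: 25 chips, eligible: A, B, D, E, F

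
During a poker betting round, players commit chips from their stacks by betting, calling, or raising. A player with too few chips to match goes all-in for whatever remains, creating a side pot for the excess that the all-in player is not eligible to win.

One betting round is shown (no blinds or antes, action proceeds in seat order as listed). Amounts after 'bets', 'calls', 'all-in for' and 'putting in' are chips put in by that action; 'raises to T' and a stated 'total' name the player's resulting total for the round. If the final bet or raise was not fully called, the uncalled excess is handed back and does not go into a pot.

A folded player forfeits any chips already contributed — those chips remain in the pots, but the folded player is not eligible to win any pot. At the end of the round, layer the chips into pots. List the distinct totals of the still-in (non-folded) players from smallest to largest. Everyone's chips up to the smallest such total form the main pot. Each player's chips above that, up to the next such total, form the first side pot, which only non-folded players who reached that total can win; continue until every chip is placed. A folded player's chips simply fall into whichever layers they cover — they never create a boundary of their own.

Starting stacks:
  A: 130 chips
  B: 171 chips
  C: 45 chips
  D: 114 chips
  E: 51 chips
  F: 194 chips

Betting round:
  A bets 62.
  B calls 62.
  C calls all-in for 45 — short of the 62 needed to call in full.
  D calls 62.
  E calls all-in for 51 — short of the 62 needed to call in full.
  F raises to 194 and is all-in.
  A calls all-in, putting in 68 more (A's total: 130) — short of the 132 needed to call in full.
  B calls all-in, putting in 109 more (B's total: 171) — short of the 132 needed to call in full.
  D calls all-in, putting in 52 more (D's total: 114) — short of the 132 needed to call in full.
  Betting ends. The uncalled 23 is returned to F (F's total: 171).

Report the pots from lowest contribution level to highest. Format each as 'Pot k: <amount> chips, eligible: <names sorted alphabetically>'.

Pot 1: 270 chips, eligible: A, B, C, D, E, F
Pot 2: 30 chips, eligible: A, B, D, E, F
Pot 3: 252 chips, eligible: A, B, D, F
Pot 4: 48 chips, eligible: A, B, F
Pot 5: 82 chips, eligible: B, F

Derivation:
Contributions (after 23 returned to F): A=130, B=171, C=45, D=114, E=51, F=171
Pot levels (distinct totals of non-folded players): 45, 51, 114, 130, 171
Layer 1-45: 45 each from A, B, C, D, E, F = 45*6 = 270 chips; eligible A, B, C, D, E, F
Layer 46-51: 6 each from A, B, D, E, F = 6*5 = 30 chips; eligible A, B, D, E, F
Layer 52-114: 63 each from A, B, D, F = 63*4 = 252 chips; eligible A, B, D, F
Layer 115-130: 16 each from A, B, F = 16*3 = 48 chips; eligible A, B, F
Layer 131-171: 41 each from B, F = 41*2 = 82 chips; eligible B, F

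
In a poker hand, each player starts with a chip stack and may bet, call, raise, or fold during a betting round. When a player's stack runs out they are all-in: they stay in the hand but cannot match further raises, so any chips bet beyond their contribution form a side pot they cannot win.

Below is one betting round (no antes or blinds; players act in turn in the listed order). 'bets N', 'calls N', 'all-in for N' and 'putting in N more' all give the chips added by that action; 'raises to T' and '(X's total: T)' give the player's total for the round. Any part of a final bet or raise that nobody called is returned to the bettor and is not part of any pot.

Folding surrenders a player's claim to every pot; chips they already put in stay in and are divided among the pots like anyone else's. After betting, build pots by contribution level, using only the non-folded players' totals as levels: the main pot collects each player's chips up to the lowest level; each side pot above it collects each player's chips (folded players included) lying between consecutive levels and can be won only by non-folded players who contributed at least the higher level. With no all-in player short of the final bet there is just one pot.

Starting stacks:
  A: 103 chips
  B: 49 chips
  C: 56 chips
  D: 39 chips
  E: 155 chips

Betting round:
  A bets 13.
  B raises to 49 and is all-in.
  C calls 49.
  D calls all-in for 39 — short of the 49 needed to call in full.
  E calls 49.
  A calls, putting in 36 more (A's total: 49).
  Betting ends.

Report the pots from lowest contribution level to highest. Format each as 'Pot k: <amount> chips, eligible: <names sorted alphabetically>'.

Pot 1: 195 chips, eligible: A, B, C, D, E
Pot 2: 40 chips, eligible: A, B, C, E

Derivation:
Contributions: A=49, B=49, C=49, D=39, E=49
Pot levels (distinct totals of non-folded players): 39, 49
Layer 1-39: 39 each from A, B, C, D, E = 39*5 = 195 chips; eligible A, B, C, D, E
Layer 40-49: 10 each from A, B, C, E = 10*4 = 40 chips; eligible A, B, C, E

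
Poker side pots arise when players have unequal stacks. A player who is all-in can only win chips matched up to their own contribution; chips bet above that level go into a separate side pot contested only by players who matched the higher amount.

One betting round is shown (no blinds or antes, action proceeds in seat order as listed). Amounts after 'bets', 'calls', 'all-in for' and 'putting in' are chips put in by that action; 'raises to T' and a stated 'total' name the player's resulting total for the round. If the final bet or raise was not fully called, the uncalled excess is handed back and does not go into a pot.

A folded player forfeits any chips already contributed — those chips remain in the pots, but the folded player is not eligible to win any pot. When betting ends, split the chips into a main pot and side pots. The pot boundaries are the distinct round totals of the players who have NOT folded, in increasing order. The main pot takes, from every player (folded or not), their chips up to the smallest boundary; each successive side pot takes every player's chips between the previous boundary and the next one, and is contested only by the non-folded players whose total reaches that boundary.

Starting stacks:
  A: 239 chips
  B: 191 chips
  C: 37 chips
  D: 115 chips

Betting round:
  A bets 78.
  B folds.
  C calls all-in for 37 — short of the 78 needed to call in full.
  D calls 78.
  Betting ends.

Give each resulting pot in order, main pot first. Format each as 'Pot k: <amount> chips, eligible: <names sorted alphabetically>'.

Pot 1: 111 chips, eligible: A, C, D
Pot 2: 82 chips, eligible: A, D

Derivation:
Contributions: A=78, C=37, D=78
Folded: B
Pot levels (distinct totals of non-folded players): 37, 78
Layer 1-37: 37 each from A, C, D = 37*3 = 111 chips; eligible A, C, D
Layer 38-78: 41 each from A, D = 41*2 = 82 chips; eligible A, D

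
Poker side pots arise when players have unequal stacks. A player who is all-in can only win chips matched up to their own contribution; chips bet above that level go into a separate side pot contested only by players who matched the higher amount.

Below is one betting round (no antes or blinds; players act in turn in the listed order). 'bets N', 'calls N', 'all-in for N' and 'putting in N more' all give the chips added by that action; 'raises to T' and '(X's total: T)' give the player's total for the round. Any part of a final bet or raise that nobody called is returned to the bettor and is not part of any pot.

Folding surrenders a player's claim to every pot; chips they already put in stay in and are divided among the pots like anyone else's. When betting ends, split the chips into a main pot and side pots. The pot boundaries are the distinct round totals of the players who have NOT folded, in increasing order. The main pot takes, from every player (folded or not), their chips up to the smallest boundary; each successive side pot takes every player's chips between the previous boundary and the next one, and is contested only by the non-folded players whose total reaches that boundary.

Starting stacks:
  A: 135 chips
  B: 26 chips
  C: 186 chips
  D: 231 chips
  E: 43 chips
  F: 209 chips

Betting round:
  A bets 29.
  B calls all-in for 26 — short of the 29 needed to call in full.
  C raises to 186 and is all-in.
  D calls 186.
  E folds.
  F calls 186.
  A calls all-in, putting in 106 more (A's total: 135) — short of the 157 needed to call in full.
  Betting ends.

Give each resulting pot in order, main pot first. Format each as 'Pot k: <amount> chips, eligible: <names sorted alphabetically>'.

Contributions: A=135, B=26, C=186, D=186, F=186
Folded: E
Pot levels (distinct totals of non-folded players): 26, 135, 186
Layer 1-26: 26 each from A, B, C, D, F = 26*5 = 130 chips; eligible A, B, C, D, F
Layer 27-135: 109 each from A, C, D, F = 109*4 = 436 chips; eligible A, C, D, F
Layer 136-186: 51 each from C, D, F = 51*3 = 153 chips; eligible C, D, F

Pot 1: 130 chips, eligible: A, B, C, D, F
Pot 2: 436 chips, eligible: A, C, D, F
Pot 3: 153 chips, eligible: C, D, F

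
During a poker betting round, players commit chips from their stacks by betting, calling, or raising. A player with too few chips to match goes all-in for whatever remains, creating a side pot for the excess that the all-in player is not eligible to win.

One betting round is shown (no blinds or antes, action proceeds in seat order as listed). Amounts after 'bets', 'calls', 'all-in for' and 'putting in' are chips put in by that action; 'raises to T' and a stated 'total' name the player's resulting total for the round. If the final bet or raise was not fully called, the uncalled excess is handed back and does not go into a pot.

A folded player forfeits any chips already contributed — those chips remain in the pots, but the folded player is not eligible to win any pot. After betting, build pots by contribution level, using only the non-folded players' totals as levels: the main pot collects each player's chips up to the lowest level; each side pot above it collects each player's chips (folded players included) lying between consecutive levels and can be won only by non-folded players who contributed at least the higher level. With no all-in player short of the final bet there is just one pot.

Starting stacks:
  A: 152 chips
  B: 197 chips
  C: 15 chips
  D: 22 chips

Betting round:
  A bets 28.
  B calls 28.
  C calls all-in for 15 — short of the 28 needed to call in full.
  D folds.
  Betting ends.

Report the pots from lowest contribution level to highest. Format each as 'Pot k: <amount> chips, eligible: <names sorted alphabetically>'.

Contributions: A=28, B=28, C=15
Folded: D
Pot levels (distinct totals of non-folded players): 15, 28
Layer 1-15: 15 each from A, B, C = 15*3 = 45 chips; eligible A, B, C
Layer 16-28: 13 each from A, B = 13*2 = 26 chips; eligible A, B

Pot 1: 45 chips, eligible: A, B, C
Pot 2: 26 chips, eligible: A, B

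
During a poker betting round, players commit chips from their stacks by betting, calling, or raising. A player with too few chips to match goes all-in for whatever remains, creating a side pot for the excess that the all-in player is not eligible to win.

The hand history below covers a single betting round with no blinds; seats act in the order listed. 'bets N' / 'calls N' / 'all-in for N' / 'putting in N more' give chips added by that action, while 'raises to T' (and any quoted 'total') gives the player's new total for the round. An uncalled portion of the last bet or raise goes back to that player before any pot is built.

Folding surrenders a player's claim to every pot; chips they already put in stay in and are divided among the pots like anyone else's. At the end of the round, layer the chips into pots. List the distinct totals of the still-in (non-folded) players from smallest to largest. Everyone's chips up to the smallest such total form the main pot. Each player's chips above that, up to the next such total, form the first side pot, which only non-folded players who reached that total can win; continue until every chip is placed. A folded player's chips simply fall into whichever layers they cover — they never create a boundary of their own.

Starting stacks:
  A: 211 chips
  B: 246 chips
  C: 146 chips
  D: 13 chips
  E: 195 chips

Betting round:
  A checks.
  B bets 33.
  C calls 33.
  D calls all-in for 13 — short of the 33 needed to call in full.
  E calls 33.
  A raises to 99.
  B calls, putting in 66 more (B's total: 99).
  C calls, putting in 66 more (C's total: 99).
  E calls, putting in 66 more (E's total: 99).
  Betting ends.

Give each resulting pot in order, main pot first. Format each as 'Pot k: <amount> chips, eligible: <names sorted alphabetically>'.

Contributions: A=99, B=99, C=99, D=13, E=99
Pot levels (distinct totals of non-folded players): 13, 99
Layer 1-13: 13 each from A, B, C, D, E = 13*5 = 65 chips; eligible A, B, C, D, E
Layer 14-99: 86 each from A, B, C, E = 86*4 = 344 chips; eligible A, B, C, E

Pot 1: 65 chips, eligible: A, B, C, D, E
Pot 2: 344 chips, eligible: A, B, C, E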